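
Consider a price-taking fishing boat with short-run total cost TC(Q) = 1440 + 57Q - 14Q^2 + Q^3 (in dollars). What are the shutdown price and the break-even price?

Shutdown price = min AVC. AVC = 57 - 14Q + Q^2, with vertex at Q = 7 and minimum $8.
ATC = 1440/Q + 57 - 14Q + Q^2. Setting dATC/dQ = −1440/Q^2 − 14 + 2Q = 0 gives Q = 12 (since 2·12^3 − 14·12^2 = 1440).
min ATC = 1440/12 + 57 − 14·12 + 12^2 = $153. That is the break-even price.
Between these two prices the firm operates at a loss; above $153 it earns a profit.

Shutdown price = $8; break-even price = $153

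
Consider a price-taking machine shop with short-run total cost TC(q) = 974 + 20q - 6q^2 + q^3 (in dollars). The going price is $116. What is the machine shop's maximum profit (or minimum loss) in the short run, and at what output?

Profit = -$334 at q = 8

AVC = 20 - 6q + q^2; min AVC = $11 at q = 3. Since P = $116 ≥ min AVC, the firm produces.
With MC = 20 - 12q + 3q^2, P = MC on the upward-sloping part at q* = 8.
TR = 116·8 = 928. TC = 974 + 288 = 1262. Profit = 928 − 1262 = -$334.
That loss of $334 beats the $974 the firm would lose by shutting down; producing recovers $640 of fixed cost.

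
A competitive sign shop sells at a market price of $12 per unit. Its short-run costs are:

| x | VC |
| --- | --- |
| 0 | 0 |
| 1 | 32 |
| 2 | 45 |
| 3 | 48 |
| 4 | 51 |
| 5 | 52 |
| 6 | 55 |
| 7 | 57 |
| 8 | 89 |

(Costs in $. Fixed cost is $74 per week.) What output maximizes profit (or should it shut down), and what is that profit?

x = 7; profit = -$47

Tabulate TR − TC: x=0: -74; x=1: -94; x=2: -95; x=3: -86; x=4: -77; x=5: -66; x=6: -57; x=7: -47; x=8: -67.
Profit is maximized at x = 7. AVC there is 57/7 = $8.14 ≤ P, so producing beats shutting down (which would give -$74).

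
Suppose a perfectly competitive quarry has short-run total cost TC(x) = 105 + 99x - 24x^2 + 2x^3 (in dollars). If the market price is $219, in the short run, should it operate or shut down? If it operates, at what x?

Produce at x = 10

Variable cost is VC = 99x - 24x^2 + 2x^3, so AVC = VC/x = 99 - 24x + 2x^2 and MC = dTC/dx = 99 - 48x + 6x^2.
The AVC parabola has its vertex at x = 24/4 = 6, where AVC = 99 - 24·6 + 2·6^2 = $27.
Since P = $219 ≥ min AVC = $27, price covers variable cost and the firm should produce.
Solving P = MC: -120 - 48x + 6x^2 = 0 ⇒ x = -2 or 10. On the upward-sloping branch, x* = 10.
Check: AVC at x = 10 is $59 ≤ P, so revenue covers variable cost.
Profit = P·x − TC = 219·10 − 695 = $1495.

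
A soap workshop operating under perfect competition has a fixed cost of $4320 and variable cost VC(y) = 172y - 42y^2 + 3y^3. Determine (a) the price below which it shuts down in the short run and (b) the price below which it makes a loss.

Shutdown price = min AVC. AVC = 172 - 42y + 3y^2, with vertex at y = 7 and minimum $25.
ATC = 4320/y + 172 - 42y + 3y^2. Setting dATC/dy = −4320/y^2 − 42 + 6y = 0 gives y = 12 (since 6·12^3 − 42·12^2 = 4320).
min ATC = 4320/12 + 172 − 42·12 + 3·12^2 = $460. That is the break-even price.
For $25 ≤ P < $460 the firm produces at a loss; below $25 it shuts down.

Shutdown price = $25; break-even price = $460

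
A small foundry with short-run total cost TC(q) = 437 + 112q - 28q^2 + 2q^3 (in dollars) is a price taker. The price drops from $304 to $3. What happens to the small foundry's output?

MC = 112 - 56q + 6q^2; the shutdown threshold is min AVC = $14 (at q = 7).
At P = $304 ≥ min AVC, set P = MC on the rising branch: q = 12.
At P = $3 < min AVC = $14, price no longer covers variable cost at any output, so the firm shuts down: q = 0.

Output falls from 12 to 0 (the firm shuts down)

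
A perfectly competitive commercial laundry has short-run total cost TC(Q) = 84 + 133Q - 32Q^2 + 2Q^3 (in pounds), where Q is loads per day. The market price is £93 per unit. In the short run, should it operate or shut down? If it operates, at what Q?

Produce at Q = 10

Variable cost is VC = 133Q - 32Q^2 + 2Q^3, so AVC = VC/Q = 133 - 32Q + 2Q^2 and MC = dTC/dQ = 133 - 64Q + 6Q^2.
AVC is minimized where dAVC/dQ = -32 + 4Q = 0, at Q = 8; min AVC = 133 - 32·8 + 2·8^2 = £5.
Because £93 ≥ £5, revenue can cover variable cost; the firm operates.
Set P = MC: 93 = 133 - 64Q + 6Q^2 → 40 - 64Q + 6Q^2 = 0. The roots are Q = 2/3 and Q = 10; the profit-maximizing output is on the rising part of MC, so Q* = 10.
Check: AVC at Q = 10 is £13 ≤ P, so revenue covers variable cost.
Profit = P·Q − TC = 93·10 − 214 = £716.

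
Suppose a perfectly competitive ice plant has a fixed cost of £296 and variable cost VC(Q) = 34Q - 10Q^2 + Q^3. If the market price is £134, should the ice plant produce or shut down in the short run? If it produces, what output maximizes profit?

Produce at Q = 10

Variable cost is VC = 34Q - 10Q^2 + Q^3, so AVC = VC/Q = 34 - 10Q + Q^2 and MC = dTC/dQ = 34 - 20Q + 3Q^2.
AVC is minimized where dAVC/dQ = -10 + 2Q = 0, at Q = 5; min AVC = 34 - 10·5 + 5^2 = £9.
Because £134 ≥ £9, revenue can cover variable cost; the firm operates.
Solving P = MC: -100 - 20Q + 3Q^2 = 0 ⇒ Q = -10/3 or 10. On the upward-sloping branch, Q* = 10.
Check: AVC at Q = 10 is £34 ≤ P, so revenue covers variable cost.
Profit = P·Q − TC = 134·10 − 636 = £704.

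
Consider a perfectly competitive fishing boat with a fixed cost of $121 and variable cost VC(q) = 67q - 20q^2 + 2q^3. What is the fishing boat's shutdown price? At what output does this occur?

The shutdown price is the minimum of AVC. VC = 67q - 20q^2 + 2q^3, so AVC = 67 - 20q + 2q^2.
dAVC/dq = -20 + 4q = 0 gives q = 5. min AVC = 67 - 20·5 + 2·5^2 = 17.
So the shutdown price is $17.

$17 per unit, at q = 5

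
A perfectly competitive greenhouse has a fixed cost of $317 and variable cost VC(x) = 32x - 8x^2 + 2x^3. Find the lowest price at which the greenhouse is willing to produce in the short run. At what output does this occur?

Short-run supply begins at min AVC. From VC = 32x - 8x^2 + 2x^3, AVC = 32 - 8x + 2x^2.
dAVC/dx = -8 + 4x = 0 gives x = 2. min AVC = 32 - 8·2 + 2·2^2 = 24.
The firm shuts down for any P below $24.

$24 per unit, at x = 2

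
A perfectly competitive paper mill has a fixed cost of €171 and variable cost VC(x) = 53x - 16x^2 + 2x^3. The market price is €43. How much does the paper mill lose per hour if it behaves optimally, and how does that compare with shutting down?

AVC = 53 - 16x + 2x^2 has its minimum €21 at x = 4; price €43 clears that bar, so the firm operates.
With MC = 53 - 32x + 6x^2, P = MC on the upward-sloping part at x* = 5.
TR = 43·5 = 215. TC = 171 + 115 = 286. Profit = 215 − 286 = -€71.
Shutting down would mean losing the fixed cost of €171, so operating at a loss of €71 is better by €100.

Profit = -€71 at x = 5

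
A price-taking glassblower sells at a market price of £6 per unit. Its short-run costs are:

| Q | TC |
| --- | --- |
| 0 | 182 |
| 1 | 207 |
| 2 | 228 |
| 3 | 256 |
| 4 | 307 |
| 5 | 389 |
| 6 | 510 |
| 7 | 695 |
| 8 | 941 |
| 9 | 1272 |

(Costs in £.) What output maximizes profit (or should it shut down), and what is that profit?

Compute π = P·Q − TC at each output: Q=0: -182; Q=1: -201; Q=2: -216; Q=3: -238; Q=4: -283; Q=5: -359; Q=6: -474; Q=7: -653; Q=8: -893; Q=9: -1218.
Profit is highest at Q = 0. Equivalently, the lowest AVC in the table is 46/2 ≈ £23 at Q = 2, and P = £6 falls below it — price never covers variable cost, so the firm shuts down and loses only its fixed cost.

Q = 0 (shut down); profit = -£182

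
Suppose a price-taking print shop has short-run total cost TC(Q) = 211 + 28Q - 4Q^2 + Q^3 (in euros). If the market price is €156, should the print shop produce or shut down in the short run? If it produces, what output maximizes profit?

Produce at Q = 8

From TC, MC = TC'(Q) = 28 - 8Q + 3Q^2 and AVC = VC/Q = 28 - 4Q + Q^2.
AVC is minimized where dAVC/dQ = -4 + 2Q = 0, at Q = 2; min AVC = 28 - 4·2 + 2^2 = €24.
P = €156 exceeds min AVC = €24, so the firm stays open.
Set P = MC: 156 = 28 - 8Q + 3Q^2 → -128 - 8Q + 3Q^2 = 0. The roots are Q = -16/3 and Q = 8; the profit-maximizing output is on the rising part of MC, so Q* = 8.
Check: AVC at Q = 8 is €60 ≤ P, so revenue covers variable cost.
Profit = P·Q − TC = 156·8 − 691 = €557.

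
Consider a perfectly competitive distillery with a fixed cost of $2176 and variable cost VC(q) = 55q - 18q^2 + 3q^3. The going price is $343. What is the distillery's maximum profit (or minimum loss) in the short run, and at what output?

Profit = -$256 at q = 8

AVC = 55 - 18q + 3q^2; min AVC = $28 at q = 3. Since P = $343 ≥ min AVC, the firm produces.
MC = 55 - 36q + 9q^2. Setting P = MC and taking the root on the rising branch gives q* = 8.
TR = 343·8 = 2744. TC = 2176 + 824 = 3000. Profit = 2744 − 3000 = -$256.
Shutting down would mean losing the fixed cost of $2176, so operating at a loss of $256 is better by $1920.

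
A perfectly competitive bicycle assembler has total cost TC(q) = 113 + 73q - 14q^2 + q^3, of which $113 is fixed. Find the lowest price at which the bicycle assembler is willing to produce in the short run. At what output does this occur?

$24 per unit, at q = 7

The firm shuts down when price falls below the minimum of average variable cost. AVC = VC/q = 73 - 14q + q^2.
At the minimum of AVC, MC = AVC. MC = 73 - 28q + 3q^2; setting MC = AVC gives 2q^2 - 14q = 0, so q = 7. min AVC = 24.
So the shutdown price is $24.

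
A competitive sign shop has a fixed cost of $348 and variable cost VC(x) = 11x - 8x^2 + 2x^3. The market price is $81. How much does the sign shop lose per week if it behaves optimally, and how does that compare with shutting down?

Profit = -$48 at x = 5

AVC = 11 - 8x + 2x^2 has its minimum $3 at x = 2; price $81 clears that bar, so the firm operates.
MC = 11 - 16x + 6x^2. Setting P = MC and taking the root on the rising branch gives x* = 5.
TR = 81·5 = 405. TC = 348 + 105 = 453. Profit = 405 − 453 = -$48.
By producing, the firm covers all variable cost plus $300 of fixed cost; shutting down would lose the full $348.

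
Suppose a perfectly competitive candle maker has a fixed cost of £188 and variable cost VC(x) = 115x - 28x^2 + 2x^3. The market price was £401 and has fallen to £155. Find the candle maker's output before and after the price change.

MC = 115 - 56x + 6x^2; the shutdown threshold is min AVC = £17 (at x = 7).
With P = £401 above the shutdown price, P = MC gives x = 13.
At P = £155 ≥ min AVC, set P = MC: x = 10. The firm stays open but cuts output.

Output falls from 13 to 10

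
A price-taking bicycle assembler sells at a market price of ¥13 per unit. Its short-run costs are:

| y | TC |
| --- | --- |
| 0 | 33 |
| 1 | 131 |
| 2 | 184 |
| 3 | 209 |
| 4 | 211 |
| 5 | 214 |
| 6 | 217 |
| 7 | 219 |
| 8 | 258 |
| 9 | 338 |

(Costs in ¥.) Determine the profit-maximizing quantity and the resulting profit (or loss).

y = 0 (shut down); profit = -¥33

Profit at each row (π = 13y − TC): y=0: -33; y=1: -118; y=2: -158; y=3: -170; y=4: -159; y=5: -149; y=6: -139; y=7: -128; y=8: -154; y=9: -221.
Profit is highest at y = 0. Equivalently, the lowest AVC in the table is 186/7 ≈ ¥26.57 at y = 7, and P = ¥13 falls below it — price never covers variable cost, so the firm shuts down and loses only its fixed cost.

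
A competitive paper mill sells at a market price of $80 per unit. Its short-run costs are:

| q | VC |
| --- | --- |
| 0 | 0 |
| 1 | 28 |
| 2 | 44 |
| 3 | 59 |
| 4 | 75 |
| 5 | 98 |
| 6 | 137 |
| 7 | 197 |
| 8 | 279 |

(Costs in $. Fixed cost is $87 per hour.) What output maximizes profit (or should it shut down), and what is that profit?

Profit at each row (π = 80q − TC): q=0: -87; q=1: -35; q=2: 29; q=3: 94; q=4: 158; q=5: 215; q=6: 256; q=7: 276; q=8: 274.
Profit is maximized at q = 7. AVC there is 197/7 = $28.14 ≤ P, so producing beats shutting down (which would give -$87).

q = 7; profit = $276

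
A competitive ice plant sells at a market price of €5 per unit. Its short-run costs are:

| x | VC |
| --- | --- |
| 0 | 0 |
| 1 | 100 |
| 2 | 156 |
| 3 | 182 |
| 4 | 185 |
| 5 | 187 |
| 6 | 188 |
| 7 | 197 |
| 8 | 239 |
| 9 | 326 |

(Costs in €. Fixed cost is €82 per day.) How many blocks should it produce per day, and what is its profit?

Compute π = P·x − TC at each output: x=0: -82; x=1: -177; x=2: -228; x=3: -249; x=4: -247; x=5: -244; x=6: -240; x=7: -244; x=8: -281; x=9: -363.
Profit is highest at x = 0. Equivalently, the lowest AVC in the table is 197/7 ≈ €28.14 at x = 7, and P = €5 falls below it — price never covers variable cost, so the firm shuts down and loses only its fixed cost.

x = 0 (shut down); profit = -€82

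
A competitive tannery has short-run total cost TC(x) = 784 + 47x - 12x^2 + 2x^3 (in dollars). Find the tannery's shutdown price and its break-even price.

Shutdown price = $29; break-even price = $173

Shutdown price = min AVC. AVC = 47 - 12x + 2x^2, with vertex at x = 3 and minimum $29.
ATC = 784/x + 47 - 12x + 2x^2. Setting dATC/dx = −784/x^2 − 12 + 4x = 0 gives x = 7 (since 4·7^3 − 12·7^2 = 784).
min ATC = 784/7 + 47 − 12·7 + 2·7^2 = $173. That is the break-even price.
For $29 ≤ P < $173 the firm produces at a loss; below $29 it shuts down.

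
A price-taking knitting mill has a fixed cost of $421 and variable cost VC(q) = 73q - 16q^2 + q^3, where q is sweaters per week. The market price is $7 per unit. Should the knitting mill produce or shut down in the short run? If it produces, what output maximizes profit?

From TC, MC = TC'(q) = 73 - 32q + 3q^2 and AVC = VC/q = 73 - 16q + q^2.
The AVC parabola has its vertex at q = 16/2 = 8, where AVC = 73 - 16·8 + 8^2 = $9.
Since P = $7 < min AVC = $9, price fails to cover variable cost at any output.
Shutting down limits the loss to fixed cost, $421.

Shut down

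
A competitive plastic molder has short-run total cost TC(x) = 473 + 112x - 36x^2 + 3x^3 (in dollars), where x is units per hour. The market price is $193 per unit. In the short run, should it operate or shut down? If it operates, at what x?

Variable cost is VC = 112x - 36x^2 + 3x^3, so AVC = VC/x = 112 - 36x + 3x^2 and MC = dTC/dx = 112 - 72x + 9x^2.
The AVC parabola has its vertex at x = 36/6 = 6, where AVC = 112 - 36·6 + 3·6^2 = $4.
P = $193 exceeds min AVC = $4, so the firm stays open.
Set P = MC: 193 = 112 - 72x + 9x^2 → -81 - 72x + 9x^2 = 0. The roots are x = -1 and x = 9; the profit-maximizing output is on the rising part of MC, so x* = 9.
Check: AVC at x = 9 is $31 ≤ P, so revenue covers variable cost.
Profit = P·x − TC = 193·9 − 752 = $985.

Produce at x = 9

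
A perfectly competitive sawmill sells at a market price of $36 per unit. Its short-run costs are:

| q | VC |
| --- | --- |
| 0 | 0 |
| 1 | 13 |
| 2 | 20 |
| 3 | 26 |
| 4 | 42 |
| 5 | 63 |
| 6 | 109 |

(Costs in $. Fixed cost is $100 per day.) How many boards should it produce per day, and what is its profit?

q = 5; profit = $17

Tabulate TR − TC: q=0: -100; q=1: -77; q=2: -48; q=3: -18; q=4: 2; q=5: 17; q=6: 7.
Profit is maximized at q = 5. AVC there is 63/5 = $12.60 ≤ P, so producing beats shutting down (which would give -$100).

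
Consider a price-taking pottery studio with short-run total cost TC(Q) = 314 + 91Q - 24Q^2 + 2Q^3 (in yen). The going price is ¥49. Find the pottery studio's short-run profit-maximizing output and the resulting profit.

AVC = 91 - 24Q + 2Q^2; min AVC = ¥19 at Q = 6. Since P = ¥49 ≥ min AVC, the firm produces.
With MC = 91 - 48Q + 6Q^2, P = MC on the upward-sloping part at Q* = 7.
TR = 49·7 = 343. TC = 314 + 147 = 461. Profit = 343 − 461 = -¥118.
By producing, the firm covers all variable cost plus ¥196 of fixed cost; shutting down would lose the full ¥314.

Profit = -¥118 at Q = 7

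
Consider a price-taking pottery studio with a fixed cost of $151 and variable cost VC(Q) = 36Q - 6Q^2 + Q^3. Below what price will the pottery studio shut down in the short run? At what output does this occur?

Short-run supply begins at min AVC. From VC = 36Q - 6Q^2 + Q^3, AVC = 36 - 6Q + Q^2.
dAVC/dQ = -6 + 2Q = 0 gives Q = 3. min AVC = 36 - 6·3 + 3^2 = 27.
For P < $27 the firm produces nothing.

$27 per unit, at Q = 3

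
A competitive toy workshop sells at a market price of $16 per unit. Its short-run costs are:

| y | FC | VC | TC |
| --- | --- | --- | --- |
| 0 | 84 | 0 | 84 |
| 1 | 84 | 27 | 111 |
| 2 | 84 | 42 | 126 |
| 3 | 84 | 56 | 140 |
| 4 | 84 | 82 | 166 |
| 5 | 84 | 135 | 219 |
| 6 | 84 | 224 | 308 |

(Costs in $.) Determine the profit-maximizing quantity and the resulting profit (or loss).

Compute π = P·y − TC at each output: y=0: -84; y=1: -95; y=2: -94; y=3: -92; y=4: -102; y=5: -139; y=6: -212.
Profit is highest at y = 0. Equivalently, the lowest AVC in the table is 56/3 ≈ $18.67 at y = 3, and P = $16 falls below it — price never covers variable cost, so the firm shuts down and loses only its fixed cost.

y = 0 (shut down); profit = -$84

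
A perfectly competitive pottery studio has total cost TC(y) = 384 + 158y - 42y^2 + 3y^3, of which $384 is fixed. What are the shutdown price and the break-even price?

AVC = 158 - 42y + 3y^2; minimized at y = 7, giving min AVC = $11. That is the shutdown price.
ATC = 384/y + 158 - 42y + 3y^2. Setting dATC/dy = −384/y^2 − 42 + 6y = 0 gives y = 8 (since 6·8^3 − 42·8^2 = 384).
min ATC = 384/8 + 158 − 42·8 + 3·8^2 = $62. That is the break-even price.
Between these two prices the firm operates at a loss; above $62 it earns a profit.

Shutdown price = $11; break-even price = $62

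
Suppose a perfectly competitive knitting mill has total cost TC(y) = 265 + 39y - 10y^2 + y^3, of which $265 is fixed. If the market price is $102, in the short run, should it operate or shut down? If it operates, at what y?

Produce at y = 9

From TC, MC = TC'(y) = 39 - 20y + 3y^2 and AVC = VC/y = 39 - 10y + y^2.
AVC is minimized where dAVC/dy = -10 + 2y = 0, at y = 5; min AVC = 39 - 10·5 + 5^2 = $14.
Because $102 ≥ $14, revenue can cover variable cost; the firm operates.
P = MC gives -63 - 20y + 3y^2 = 0, with roots -7/3 and 9. Take the larger (rising MC): y* = 9.
Check: AVC at y = 9 is $30 ≤ P, so revenue covers variable cost.
Profit = P·y − TC = 102·9 − 535 = $383.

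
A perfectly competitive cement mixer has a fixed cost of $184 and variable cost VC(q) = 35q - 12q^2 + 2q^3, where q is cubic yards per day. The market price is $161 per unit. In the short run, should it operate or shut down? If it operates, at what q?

From TC, MC = TC'(q) = 35 - 24q + 6q^2 and AVC = VC/q = 35 - 12q + 2q^2.
AVC hits its minimum where MC = AVC, at q = 3, giving min AVC = 35 - 12·3 + 2·3^2 = $17.
Because $161 ≥ $17, revenue can cover variable cost; the firm operates.
P = MC gives -126 - 24q + 6q^2 = 0, with roots -3 and 7. Take the larger (rising MC): q* = 7.
Check: AVC at q = 7 is $49 ≤ P, so revenue covers variable cost.
Profit = P·q − TC = 161·7 − 527 = $600.

Produce at q = 7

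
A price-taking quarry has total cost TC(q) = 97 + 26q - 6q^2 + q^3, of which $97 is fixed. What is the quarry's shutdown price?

$17 per unit

The shutdown price is the minimum of AVC. VC = 26q - 6q^2 + q^3, so AVC = 26 - 6q + q^2.
At the minimum of AVC, MC = AVC. MC = 26 - 12q + 3q^2; setting MC = AVC gives 2q^2 - 6q = 0, so q = 3. min AVC = 17.
For P < $17 the firm produces nothing.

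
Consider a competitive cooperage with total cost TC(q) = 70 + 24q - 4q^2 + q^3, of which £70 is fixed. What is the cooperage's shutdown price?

The firm shuts down when price falls below the minimum of average variable cost. AVC = VC/q = 24 - 4q + q^2.
At the minimum of AVC, MC = AVC. MC = 24 - 8q + 3q^2; setting MC = AVC gives 2q^2 - 4q = 0, so q = 2. min AVC = 20.
For P < £20 the firm produces nothing.

£20 per unit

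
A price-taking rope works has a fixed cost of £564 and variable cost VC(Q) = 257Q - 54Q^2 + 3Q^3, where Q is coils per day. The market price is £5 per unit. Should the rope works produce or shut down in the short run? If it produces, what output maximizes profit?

From TC, MC = TC'(Q) = 257 - 108Q + 9Q^2 and AVC = VC/Q = 257 - 54Q + 3Q^2.
AVC is minimized where dAVC/dQ = -54 + 6Q = 0, at Q = 9; min AVC = 257 - 54·9 + 3·9^2 = £14.
P = £5 lies below min AVC = £14; no output level covers variable cost.
The firm minimizes its loss by shutting down and losing only its fixed cost of £564.

Shut down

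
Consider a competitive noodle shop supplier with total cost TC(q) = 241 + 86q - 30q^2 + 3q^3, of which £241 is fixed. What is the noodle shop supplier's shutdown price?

£11 per unit

The firm shuts down when price falls below the minimum of average variable cost. AVC = VC/q = 86 - 30q + 3q^2.
dAVC/dq = -30 + 6q = 0 gives q = 5. min AVC = 86 - 30·5 + 3·5^2 = 11.
For P < £11 the firm produces nothing.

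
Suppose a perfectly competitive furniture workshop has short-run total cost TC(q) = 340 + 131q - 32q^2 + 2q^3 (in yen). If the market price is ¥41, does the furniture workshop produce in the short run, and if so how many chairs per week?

Produce at q = 9

From TC, MC = TC'(q) = 131 - 64q + 6q^2 and AVC = VC/q = 131 - 32q + 2q^2.
AVC hits its minimum where MC = AVC, at q = 8, giving min AVC = 131 - 32·8 + 2·8^2 = ¥3.
Since P = ¥41 ≥ min AVC = ¥3, price covers variable cost and the firm should produce.
Solving P = MC: 90 - 64q + 6q^2 = 0 ⇒ q = 5/3 or 9. On the upward-sloping branch, q* = 9.
Check: AVC at q = 9 is ¥5 ≤ P, so revenue covers variable cost.
Profit = P·q − TC = 41·9 − 385 = -¥16, a loss, but smaller than the ¥340 fixed cost the firm would lose by shutting down.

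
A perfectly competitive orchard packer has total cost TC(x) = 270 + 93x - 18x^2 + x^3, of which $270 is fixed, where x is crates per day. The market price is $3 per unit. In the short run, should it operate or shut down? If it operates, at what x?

From TC, MC = TC'(x) = 93 - 36x + 3x^2 and AVC = VC/x = 93 - 18x + x^2.
AVC hits its minimum where MC = AVC, at x = 9, giving min AVC = 93 - 18·9 + 9^2 = $12.
P = $3 lies below min AVC = $12; no output level covers variable cost.
Best response: produce nothing and absorb the $270 fixed cost.

Shut down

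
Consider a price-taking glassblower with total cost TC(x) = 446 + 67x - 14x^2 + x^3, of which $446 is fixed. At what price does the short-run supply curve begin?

$18 per unit

Short-run supply begins at min AVC. From VC = 67x - 14x^2 + x^3, AVC = 67 - 14x + x^2.
dAVC/dx = -14 + 2x = 0 gives x = 7. min AVC = 67 - 14·7 + 7^2 = 18.
The firm shuts down for any P below $18.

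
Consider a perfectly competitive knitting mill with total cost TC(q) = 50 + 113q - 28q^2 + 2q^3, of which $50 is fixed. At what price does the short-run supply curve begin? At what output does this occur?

$15 per unit, at q = 7

The firm shuts down when price falls below the minimum of average variable cost. AVC = VC/q = 113 - 28q + 2q^2.
At the minimum of AVC, MC = AVC. MC = 113 - 56q + 6q^2; setting MC = AVC gives 4q^2 - 28q = 0, so q = 7. min AVC = 15.
So the shutdown price is $15.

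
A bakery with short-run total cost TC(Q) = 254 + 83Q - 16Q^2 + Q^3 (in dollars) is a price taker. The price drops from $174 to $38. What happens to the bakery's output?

MC = 83 - 32Q + 3Q^2; the shutdown threshold is min AVC = $19 (at Q = 8).
With P = $174 above the shutdown price, P = MC gives Q = 13.
At P = $38 ≥ min AVC, set P = MC: Q = 9. The firm stays open but cuts output.

Output falls from 13 to 9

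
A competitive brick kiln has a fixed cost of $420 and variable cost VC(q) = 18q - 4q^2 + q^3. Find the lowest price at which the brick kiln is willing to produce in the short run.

$14 per unit

The firm shuts down when price falls below the minimum of average variable cost. AVC = VC/q = 18 - 4q + q^2.
dAVC/dq = -4 + 2q = 0 gives q = 2. min AVC = 18 - 4·2 + 2^2 = 14.
So the shutdown price is $14.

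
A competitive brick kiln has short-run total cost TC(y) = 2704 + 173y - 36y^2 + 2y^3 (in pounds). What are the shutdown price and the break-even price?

Shutdown price = £11; break-even price = £251

Shutdown price = min AVC. AVC = 173 - 36y + 2y^2, with vertex at y = 9 and minimum £11.
ATC = 2704/y + 173 - 36y + 2y^2. Setting dATC/dy = −2704/y^2 − 36 + 4y = 0 gives y = 13 (since 4·13^3 − 36·13^2 = 2704).
min ATC = 2704/13 + 173 − 36·13 + 2·13^2 = £251. That is the break-even price.
Between these two prices the firm operates at a loss; above £251 it earns a profit.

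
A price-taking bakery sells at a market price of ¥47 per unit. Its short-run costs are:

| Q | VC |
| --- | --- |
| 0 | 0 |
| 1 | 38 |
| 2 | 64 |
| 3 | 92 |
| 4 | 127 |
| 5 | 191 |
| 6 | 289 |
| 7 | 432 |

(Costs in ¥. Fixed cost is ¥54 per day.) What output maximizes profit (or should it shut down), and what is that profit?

Q = 4; profit = ¥7

Tabulate TR − TC: Q=0: -54; Q=1: -45; Q=2: -24; Q=3: -5; Q=4: 7; Q=5: -10; Q=6: -61; Q=7: -157.
Profit is maximized at Q = 4. AVC there is 127/4 = ¥31.75 ≤ P, so producing beats shutting down (which would give -¥54).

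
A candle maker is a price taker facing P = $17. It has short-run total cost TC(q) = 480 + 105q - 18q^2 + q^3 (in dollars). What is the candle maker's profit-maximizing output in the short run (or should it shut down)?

Strip out fixed cost: VC = 105q - 18q^2 + q^3. Then AVC = 105 - 18q + q^2 and MC = 105 - 36q + 3q^2.
AVC is minimized where dAVC/dq = -18 + 2q = 0, at q = 9; min AVC = 105 - 18·9 + 9^2 = $24.
Since P = $17 < min AVC = $24, price fails to cover variable cost at any output.
The firm minimizes its loss by shutting down and losing only its fixed cost of $480.

Shut down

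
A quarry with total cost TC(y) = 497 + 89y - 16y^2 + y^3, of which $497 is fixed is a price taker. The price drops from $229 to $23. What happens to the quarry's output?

AVC = 89 - 16y + y^2, minimized at y = 8 where min AVC = $25. MC = 89 - 32y + 3y^2.
At P = $229 ≥ min AVC, set P = MC on the rising branch: y = 14.
At P = $23 < min AVC = $25, price no longer covers variable cost at any output, so the firm shuts down: y = 0.

Output falls from 14 to 0 (the firm shuts down)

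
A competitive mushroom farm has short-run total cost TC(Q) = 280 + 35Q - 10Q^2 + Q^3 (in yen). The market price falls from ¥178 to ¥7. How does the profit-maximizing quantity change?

AVC = 35 - 10Q + Q^2, minimized at Q = 5 where min AVC = ¥10. MC = 35 - 20Q + 3Q^2.
At P = ¥178 ≥ min AVC, set P = MC on the rising branch: Q = 11.
At P = ¥7 < min AVC = ¥10, price no longer covers variable cost at any output, so the firm shuts down: Q = 0.

Output falls from 11 to 0 (the firm shuts down)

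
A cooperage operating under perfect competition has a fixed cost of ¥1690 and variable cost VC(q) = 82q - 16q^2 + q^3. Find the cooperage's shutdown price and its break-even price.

Shutdown price = min AVC. AVC = 82 - 16q + q^2, with vertex at q = 8 and minimum ¥18.
ATC = 1690/q + 82 - 16q + q^2. Setting dATC/dq = −1690/q^2 − 16 + 2q = 0 gives q = 13 (since 2·13^3 − 16·13^2 = 1690).
min ATC = 1690/13 + 82 − 16·13 + 13^2 = ¥173. That is the break-even price.
For ¥18 ≤ P < ¥173 the firm produces at a loss; below ¥18 it shuts down.

Shutdown price = ¥18; break-even price = ¥173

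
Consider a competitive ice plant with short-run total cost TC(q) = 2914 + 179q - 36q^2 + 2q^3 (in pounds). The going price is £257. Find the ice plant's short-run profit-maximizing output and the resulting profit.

Profit = -£210 at q = 13

AVC = 179 - 36q + 2q^2; min AVC = £17 at q = 9. Since P = £257 ≥ min AVC, the firm produces.
MC = 179 - 72q + 6q^2. Setting P = MC and taking the root on the rising branch gives q* = 13.
TR = 257·13 = 3341. TC = 2914 + 637 = 3551. Profit = 3341 − 3551 = -£210.
Shutting down would mean losing the fixed cost of £2914, so operating at a loss of £210 is better by £2704.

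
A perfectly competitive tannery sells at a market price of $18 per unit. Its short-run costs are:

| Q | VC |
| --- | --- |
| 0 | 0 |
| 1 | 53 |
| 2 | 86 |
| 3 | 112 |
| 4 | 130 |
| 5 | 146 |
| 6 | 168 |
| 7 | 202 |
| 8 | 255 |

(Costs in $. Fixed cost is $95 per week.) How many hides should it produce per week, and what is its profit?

Profit at each row (π = 18Q − TC): Q=0: -95; Q=1: -130; Q=2: -145; Q=3: -153; Q=4: -153; Q=5: -151; Q=6: -155; Q=7: -171; Q=8: -206.
Profit is highest at Q = 0. Equivalently, the lowest AVC in the table is 168/6 ≈ $28 at Q = 6, and P = $18 falls below it — price never covers variable cost, so the firm shuts down and loses only its fixed cost.

Q = 0 (shut down); profit = -$95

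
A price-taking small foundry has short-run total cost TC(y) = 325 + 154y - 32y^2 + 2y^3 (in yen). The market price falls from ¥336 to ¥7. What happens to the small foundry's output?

AVC = 154 - 32y + 2y^2, minimized at y = 8 where min AVC = ¥26. MC = 154 - 64y + 6y^2.
At P = ¥336 ≥ min AVC, set P = MC on the rising branch: y = 13.
At P = ¥7 < min AVC = ¥26, price no longer covers variable cost at any output, so the firm shuts down: y = 0.

Output falls from 13 to 0 (the firm shuts down)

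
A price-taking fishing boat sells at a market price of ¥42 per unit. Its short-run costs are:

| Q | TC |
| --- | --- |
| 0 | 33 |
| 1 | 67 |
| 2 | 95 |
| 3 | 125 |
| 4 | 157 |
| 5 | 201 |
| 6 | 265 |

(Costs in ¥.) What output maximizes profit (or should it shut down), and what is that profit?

Q = 4; profit = ¥11

Compute π = P·Q − TC at each output: Q=0: -33; Q=1: -25; Q=2: -11; Q=3: 1; Q=4: 11; Q=5: 9; Q=6: -13.
Profit is maximized at Q = 4. AVC there is 124/4 = ¥31 ≤ P, so producing beats shutting down (which would give -¥33).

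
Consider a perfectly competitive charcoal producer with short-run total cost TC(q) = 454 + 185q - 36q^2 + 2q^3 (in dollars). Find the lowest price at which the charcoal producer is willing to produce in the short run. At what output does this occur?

$23 per unit, at q = 9

Short-run supply begins at min AVC. From VC = 185q - 36q^2 + 2q^3, AVC = 185 - 36q + 2q^2.
At the minimum of AVC, MC = AVC. MC = 185 - 72q + 6q^2; setting MC = AVC gives 4q^2 - 36q = 0, so q = 9. min AVC = 23.
So the shutdown price is $23.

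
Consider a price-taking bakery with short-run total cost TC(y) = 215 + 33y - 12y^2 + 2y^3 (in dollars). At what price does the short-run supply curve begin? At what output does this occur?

$15 per unit, at y = 3

The shutdown price is the minimum of AVC. VC = 33y - 12y^2 + 2y^3, so AVC = 33 - 12y + 2y^2.
dAVC/dy = -12 + 4y = 0 gives y = 3. min AVC = 33 - 12·3 + 2·3^2 = 15.
The firm shuts down for any P below $15.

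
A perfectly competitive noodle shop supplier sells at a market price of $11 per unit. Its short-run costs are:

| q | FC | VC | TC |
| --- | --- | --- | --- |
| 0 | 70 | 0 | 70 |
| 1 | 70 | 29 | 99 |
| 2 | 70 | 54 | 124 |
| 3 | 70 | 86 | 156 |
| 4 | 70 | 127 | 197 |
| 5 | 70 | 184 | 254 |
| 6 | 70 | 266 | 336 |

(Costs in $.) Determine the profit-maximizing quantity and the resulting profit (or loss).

q = 0 (shut down); profit = -$70

Profit at each row (π = 11q − TC): q=0: -70; q=1: -88; q=2: -102; q=3: -123; q=4: -153; q=5: -199; q=6: -270.
Profit is highest at q = 0. Equivalently, the lowest AVC in the table is 54/2 ≈ $27 at q = 2, and P = $11 falls below it — price never covers variable cost, so the firm shuts down and loses only its fixed cost.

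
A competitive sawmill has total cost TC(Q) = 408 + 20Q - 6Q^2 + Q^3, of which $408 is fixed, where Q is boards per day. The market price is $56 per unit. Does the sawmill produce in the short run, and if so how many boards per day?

Variable cost is VC = 20Q - 6Q^2 + Q^3, so AVC = VC/Q = 20 - 6Q + Q^2 and MC = dTC/dQ = 20 - 12Q + 3Q^2.
AVC hits its minimum where MC = AVC, at Q = 3, giving min AVC = 20 - 6·3 + 3^2 = $11.
Since P = $56 ≥ min AVC = $11, price covers variable cost and the firm should produce.
P = MC gives -36 - 12Q + 3Q^2 = 0, with roots -2 and 6. Take the larger (rising MC): Q* = 6.
Check: AVC at Q = 6 is $20 ≤ P, so revenue covers variable cost.
Profit = P·Q − TC = 56·6 − 528 = -$192, a loss, but smaller than the $408 fixed cost the firm would lose by shutting down.

Produce at Q = 6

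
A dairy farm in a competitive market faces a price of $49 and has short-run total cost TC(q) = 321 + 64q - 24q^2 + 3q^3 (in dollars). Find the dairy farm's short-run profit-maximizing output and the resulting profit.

Profit = -$171 at q = 5

AVC = 64 - 24q + 3q^2 has its minimum $16 at q = 4; price $49 clears that bar, so the firm operates.
With MC = 64 - 48q + 9q^2, P = MC on the upward-sloping part at q* = 5.
TR = 49·5 = 245. TC = 321 + 95 = 416. Profit = 245 − 416 = -$171.
By producing, the firm covers all variable cost plus $150 of fixed cost; shutting down would lose the full $321.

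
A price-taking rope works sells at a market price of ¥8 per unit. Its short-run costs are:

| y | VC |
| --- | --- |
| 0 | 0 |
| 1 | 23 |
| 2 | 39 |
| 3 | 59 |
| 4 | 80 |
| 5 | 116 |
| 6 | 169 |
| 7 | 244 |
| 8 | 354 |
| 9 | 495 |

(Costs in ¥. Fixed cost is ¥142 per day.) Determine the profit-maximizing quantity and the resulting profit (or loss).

Compute π = P·y − TC at each output: y=0: -142; y=1: -157; y=2: -165; y=3: -177; y=4: -190; y=5: -218; y=6: -263; y=7: -330; y=8: -432; y=9: -565.
Profit is highest at y = 0. Equivalently, the lowest AVC in the table is 39/2 ≈ ¥19.50 at y = 2, and P = ¥8 falls below it — price never covers variable cost, so the firm shuts down and loses only its fixed cost.

y = 0 (shut down); profit = -¥142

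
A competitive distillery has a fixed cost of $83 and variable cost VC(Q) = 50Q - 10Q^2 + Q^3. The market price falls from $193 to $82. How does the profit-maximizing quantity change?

Output falls from 11 to 8

MC = 50 - 20Q + 3Q^2; the shutdown threshold is min AVC = $25 (at Q = 5).
At P = $193 ≥ min AVC, set P = MC on the rising branch: Q = 11.
At P = $82 ≥ min AVC, set P = MC: Q = 8. The firm stays open but cuts output.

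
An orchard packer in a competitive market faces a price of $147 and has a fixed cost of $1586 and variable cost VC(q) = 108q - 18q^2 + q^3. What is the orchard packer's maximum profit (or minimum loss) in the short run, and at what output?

Profit = -$234 at q = 13

AVC = 108 - 18q + q^2 has its minimum $27 at q = 9; price $147 clears that bar, so the firm operates.
MC = 108 - 36q + 3q^2. Setting P = MC and taking the root on the rising branch gives q* = 13.
TR = 147·13 = 1911. TC = 1586 + 559 = 2145. Profit = 1911 − 2145 = -$234.
By producing, the firm covers all variable cost plus $1352 of fixed cost; shutting down would lose the full $1586.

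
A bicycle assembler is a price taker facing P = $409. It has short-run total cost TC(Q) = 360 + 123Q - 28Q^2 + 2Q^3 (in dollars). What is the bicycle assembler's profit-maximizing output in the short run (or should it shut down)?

Produce at Q = 13

Variable cost is VC = 123Q - 28Q^2 + 2Q^3, so AVC = VC/Q = 123 - 28Q + 2Q^2 and MC = dTC/dQ = 123 - 56Q + 6Q^2.
AVC is minimized where dAVC/dQ = -28 + 4Q = 0, at Q = 7; min AVC = 123 - 28·7 + 2·7^2 = $25.
P = $409 exceeds min AVC = $25, so the firm stays open.
Set P = MC: 409 = 123 - 56Q + 6Q^2 → -286 - 56Q + 6Q^2 = 0. The roots are Q = -11/3 and Q = 13; the profit-maximizing output is on the rising part of MC, so Q* = 13.
Check: AVC at Q = 13 is $97 ≤ P, so revenue covers variable cost.
Profit = P·Q − TC = 409·13 − 1621 = $3696.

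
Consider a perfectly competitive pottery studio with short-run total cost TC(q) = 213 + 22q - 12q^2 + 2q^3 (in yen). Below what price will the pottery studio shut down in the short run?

¥4 per unit

The firm shuts down when price falls below the minimum of average variable cost. AVC = VC/q = 22 - 12q + 2q^2.
At the minimum of AVC, MC = AVC. MC = 22 - 24q + 6q^2; setting MC = AVC gives 4q^2 - 12q = 0, so q = 3. min AVC = 4.
So the shutdown price is ¥4.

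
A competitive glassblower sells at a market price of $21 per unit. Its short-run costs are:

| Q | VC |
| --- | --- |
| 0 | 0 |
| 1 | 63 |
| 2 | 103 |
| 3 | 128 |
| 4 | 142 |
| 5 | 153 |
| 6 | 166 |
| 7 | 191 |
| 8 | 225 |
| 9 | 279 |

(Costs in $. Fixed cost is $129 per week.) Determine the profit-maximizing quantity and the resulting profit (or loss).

Q = 0 (shut down); profit = -$129

Profit at each row (π = 21Q − TC): Q=0: -129; Q=1: -171; Q=2: -190; Q=3: -194; Q=4: -187; Q=5: -177; Q=6: -169; Q=7: -173; Q=8: -186; Q=9: -219.
Profit is highest at Q = 0. Equivalently, the lowest AVC in the table is 191/7 ≈ $27.29 at Q = 7, and P = $21 falls below it — price never covers variable cost, so the firm shuts down and loses only its fixed cost.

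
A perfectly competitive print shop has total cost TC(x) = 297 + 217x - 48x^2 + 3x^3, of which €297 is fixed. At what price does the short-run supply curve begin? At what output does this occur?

The shutdown price is the minimum of AVC. VC = 217x - 48x^2 + 3x^3, so AVC = 217 - 48x + 3x^2.
dAVC/dx = -48 + 6x = 0 gives x = 8. min AVC = 217 - 48·8 + 3·8^2 = 25.
The firm shuts down for any P below €25.

€25 per unit, at x = 8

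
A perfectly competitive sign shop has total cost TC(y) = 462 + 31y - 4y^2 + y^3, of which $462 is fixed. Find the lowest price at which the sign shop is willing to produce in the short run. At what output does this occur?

The shutdown price is the minimum of AVC. VC = 31y - 4y^2 + y^3, so AVC = 31 - 4y + y^2.
dAVC/dy = -4 + 2y = 0 gives y = 2. min AVC = 31 - 4·2 + 2^2 = 27.
The firm shuts down for any P below $27.

$27 per unit, at y = 2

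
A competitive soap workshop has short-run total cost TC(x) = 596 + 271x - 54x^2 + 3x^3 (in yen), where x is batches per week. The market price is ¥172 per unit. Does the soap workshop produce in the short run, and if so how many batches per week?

Produce at x = 11

Strip out fixed cost: VC = 271x - 54x^2 + 3x^3. Then AVC = 271 - 54x + 3x^2 and MC = 271 - 108x + 9x^2.
AVC hits its minimum where MC = AVC, at x = 9, giving min AVC = 271 - 54·9 + 3·9^2 = ¥28.
P = ¥172 exceeds min AVC = ¥28, so the firm stays open.
Solving P = MC: 99 - 108x + 9x^2 = 0 ⇒ x = 1 or 11. On the upward-sloping branch, x* = 11.
Check: AVC at x = 11 is ¥40 ≤ P, so revenue covers variable cost.
Profit = P·x − TC = 172·11 − 1036 = ¥856.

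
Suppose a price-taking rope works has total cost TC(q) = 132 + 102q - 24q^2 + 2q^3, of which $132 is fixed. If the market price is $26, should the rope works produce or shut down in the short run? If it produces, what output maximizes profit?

Shut down

Strip out fixed cost: VC = 102q - 24q^2 + 2q^3. Then AVC = 102 - 24q + 2q^2 and MC = 102 - 48q + 6q^2.
The AVC parabola has its vertex at q = 24/4 = 6, where AVC = 102 - 24·6 + 2·6^2 = $30.
Since P = $26 < min AVC = $30, price fails to cover variable cost at any output.
Shutting down limits the loss to fixed cost, $132.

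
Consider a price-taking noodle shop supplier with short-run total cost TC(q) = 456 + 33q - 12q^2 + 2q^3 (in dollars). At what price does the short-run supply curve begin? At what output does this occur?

$15 per unit, at q = 3

Short-run supply begins at min AVC. From VC = 33q - 12q^2 + 2q^3, AVC = 33 - 12q + 2q^2.
dAVC/dq = -12 + 4q = 0 gives q = 3. min AVC = 33 - 12·3 + 2·3^2 = 15.
For P < $15 the firm produces nothing.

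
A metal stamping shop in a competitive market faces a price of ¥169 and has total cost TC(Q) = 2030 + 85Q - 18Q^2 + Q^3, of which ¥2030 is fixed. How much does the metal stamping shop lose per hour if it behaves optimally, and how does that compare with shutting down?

AVC = 85 - 18Q + Q^2 has its minimum ¥4 at Q = 9; price ¥169 clears that bar, so the firm operates.
MC = 85 - 36Q + 3Q^2. Setting P = MC and taking the root on the rising branch gives Q* = 14.
TR = 169·14 = 2366. TC = 2030 + 406 = 2436. Profit = 2366 − 2436 = -¥70.
That loss of ¥70 beats the ¥2030 the firm would lose by shutting down; producing recovers ¥1960 of fixed cost.

Profit = -¥70 at Q = 14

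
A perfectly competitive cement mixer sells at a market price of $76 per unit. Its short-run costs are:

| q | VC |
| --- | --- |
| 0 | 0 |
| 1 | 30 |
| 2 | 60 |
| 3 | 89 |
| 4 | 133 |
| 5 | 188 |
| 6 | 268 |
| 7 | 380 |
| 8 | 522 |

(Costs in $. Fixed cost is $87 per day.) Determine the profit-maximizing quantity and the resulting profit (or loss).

Profit at each row (π = 76q − TC): q=0: -87; q=1: -41; q=2: 5; q=3: 52; q=4: 84; q=5: 105; q=6: 101; q=7: 65; q=8: -1.
Profit is maximized at q = 5. AVC there is 188/5 = $37.60 ≤ P, so producing beats shutting down (which would give -$87).

q = 5; profit = $105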